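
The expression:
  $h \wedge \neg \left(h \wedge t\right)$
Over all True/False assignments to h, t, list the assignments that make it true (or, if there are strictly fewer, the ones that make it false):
is true only for:
  h=True, t=False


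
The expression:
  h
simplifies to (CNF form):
h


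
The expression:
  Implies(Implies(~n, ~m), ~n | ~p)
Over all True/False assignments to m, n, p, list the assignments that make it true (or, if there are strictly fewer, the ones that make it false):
is false only for:
  m=False, n=True, p=True;
  m=True, n=True, p=True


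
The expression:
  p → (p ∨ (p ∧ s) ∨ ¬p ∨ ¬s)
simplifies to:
True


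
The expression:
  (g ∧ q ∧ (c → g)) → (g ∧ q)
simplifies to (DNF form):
True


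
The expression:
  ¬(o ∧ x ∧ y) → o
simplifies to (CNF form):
o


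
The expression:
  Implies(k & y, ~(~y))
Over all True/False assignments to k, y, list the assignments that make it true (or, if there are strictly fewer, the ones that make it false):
is always true.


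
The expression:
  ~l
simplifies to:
~l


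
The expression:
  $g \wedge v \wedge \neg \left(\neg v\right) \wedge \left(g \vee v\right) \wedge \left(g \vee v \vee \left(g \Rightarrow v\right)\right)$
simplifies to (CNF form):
$g \wedge v$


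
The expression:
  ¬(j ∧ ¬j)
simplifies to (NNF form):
True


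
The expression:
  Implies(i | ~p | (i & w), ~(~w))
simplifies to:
w | (p & ~i)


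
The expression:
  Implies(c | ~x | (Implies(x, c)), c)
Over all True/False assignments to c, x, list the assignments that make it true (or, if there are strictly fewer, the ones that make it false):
is false only for:
  c=False, x=False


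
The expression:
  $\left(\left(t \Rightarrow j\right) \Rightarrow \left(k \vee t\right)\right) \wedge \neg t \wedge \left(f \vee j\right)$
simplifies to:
$k \wedge \neg t \wedge \left(f \vee j\right)$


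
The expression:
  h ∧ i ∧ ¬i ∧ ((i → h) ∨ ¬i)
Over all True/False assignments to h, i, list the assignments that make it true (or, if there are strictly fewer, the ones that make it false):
is never true.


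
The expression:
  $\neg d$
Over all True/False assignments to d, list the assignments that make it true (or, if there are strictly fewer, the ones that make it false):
is true only for:
  d=False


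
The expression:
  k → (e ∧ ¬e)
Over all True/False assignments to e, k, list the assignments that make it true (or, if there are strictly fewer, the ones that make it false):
is true only for:
  e=False, k=False;
  e=True, k=False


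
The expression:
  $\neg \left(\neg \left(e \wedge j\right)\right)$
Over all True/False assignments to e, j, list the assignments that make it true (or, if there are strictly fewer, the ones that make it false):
is true only for:
  e=True, j=True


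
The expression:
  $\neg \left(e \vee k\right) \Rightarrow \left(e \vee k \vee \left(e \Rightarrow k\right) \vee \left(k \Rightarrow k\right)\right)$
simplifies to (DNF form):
$\text{True}$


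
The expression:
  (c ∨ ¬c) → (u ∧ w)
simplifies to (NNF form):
u ∧ w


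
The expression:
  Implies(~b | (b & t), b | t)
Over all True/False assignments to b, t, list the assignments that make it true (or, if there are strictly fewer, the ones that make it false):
is false only for:
  b=False, t=False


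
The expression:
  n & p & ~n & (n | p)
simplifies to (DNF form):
False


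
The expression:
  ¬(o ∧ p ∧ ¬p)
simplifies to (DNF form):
True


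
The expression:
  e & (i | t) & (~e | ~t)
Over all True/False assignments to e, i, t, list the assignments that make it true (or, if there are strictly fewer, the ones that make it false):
is true only for:
  e=True, i=True, t=False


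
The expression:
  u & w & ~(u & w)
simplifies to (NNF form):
False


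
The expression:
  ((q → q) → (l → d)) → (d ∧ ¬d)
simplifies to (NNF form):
l ∧ ¬d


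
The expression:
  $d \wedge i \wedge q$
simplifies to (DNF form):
$d \wedge i \wedge q$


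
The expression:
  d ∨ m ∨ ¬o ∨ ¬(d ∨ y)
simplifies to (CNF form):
d ∨ m ∨ ¬o ∨ ¬y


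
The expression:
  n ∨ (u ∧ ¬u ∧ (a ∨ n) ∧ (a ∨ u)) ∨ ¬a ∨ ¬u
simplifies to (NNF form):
n ∨ ¬a ∨ ¬u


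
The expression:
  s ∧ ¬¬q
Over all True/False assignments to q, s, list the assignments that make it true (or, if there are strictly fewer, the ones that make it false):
is true only for:
  q=True, s=True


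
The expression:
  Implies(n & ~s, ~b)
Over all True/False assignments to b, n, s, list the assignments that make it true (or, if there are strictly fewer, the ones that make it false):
is false only for:
  b=True, n=True, s=False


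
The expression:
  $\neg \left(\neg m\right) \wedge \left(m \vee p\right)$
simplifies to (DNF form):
$m$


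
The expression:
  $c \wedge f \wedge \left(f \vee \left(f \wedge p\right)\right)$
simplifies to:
$c \wedge f$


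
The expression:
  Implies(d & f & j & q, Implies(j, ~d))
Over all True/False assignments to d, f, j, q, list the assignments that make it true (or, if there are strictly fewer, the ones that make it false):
is false only for:
  d=True, f=True, j=True, q=True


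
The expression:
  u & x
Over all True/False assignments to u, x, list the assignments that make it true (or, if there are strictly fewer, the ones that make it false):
is true only for:
  u=True, x=True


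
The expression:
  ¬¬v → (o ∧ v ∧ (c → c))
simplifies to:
o ∨ ¬v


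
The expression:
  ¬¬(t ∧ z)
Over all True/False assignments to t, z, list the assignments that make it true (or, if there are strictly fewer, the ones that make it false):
is true only for:
  t=True, z=True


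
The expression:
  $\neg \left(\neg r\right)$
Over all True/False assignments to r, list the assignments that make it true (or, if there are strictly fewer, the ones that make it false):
is true only for:
  r=True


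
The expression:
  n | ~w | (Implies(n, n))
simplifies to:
True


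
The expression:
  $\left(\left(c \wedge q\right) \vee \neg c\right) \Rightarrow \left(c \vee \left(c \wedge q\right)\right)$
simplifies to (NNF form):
$c$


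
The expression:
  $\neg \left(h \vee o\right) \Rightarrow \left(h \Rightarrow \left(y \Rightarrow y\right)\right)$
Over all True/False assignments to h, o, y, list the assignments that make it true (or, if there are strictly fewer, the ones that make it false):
is always true.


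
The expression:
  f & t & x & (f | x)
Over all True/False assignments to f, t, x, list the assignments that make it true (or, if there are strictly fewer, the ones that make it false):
is true only for:
  f=True, t=True, x=True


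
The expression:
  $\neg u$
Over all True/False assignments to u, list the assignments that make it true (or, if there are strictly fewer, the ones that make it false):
is true only for:
  u=False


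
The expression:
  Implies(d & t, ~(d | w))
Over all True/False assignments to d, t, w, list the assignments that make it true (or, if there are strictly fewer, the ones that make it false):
is false only for:
  d=True, t=True, w=False;
  d=True, t=True, w=True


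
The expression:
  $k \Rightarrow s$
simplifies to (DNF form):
$s \vee \neg k$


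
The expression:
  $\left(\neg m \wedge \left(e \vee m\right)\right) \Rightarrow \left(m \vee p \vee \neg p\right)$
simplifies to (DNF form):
$\text{True}$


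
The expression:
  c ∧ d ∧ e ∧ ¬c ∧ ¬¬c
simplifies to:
False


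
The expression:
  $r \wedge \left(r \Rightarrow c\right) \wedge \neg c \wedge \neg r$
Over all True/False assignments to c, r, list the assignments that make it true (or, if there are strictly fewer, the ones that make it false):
is never true.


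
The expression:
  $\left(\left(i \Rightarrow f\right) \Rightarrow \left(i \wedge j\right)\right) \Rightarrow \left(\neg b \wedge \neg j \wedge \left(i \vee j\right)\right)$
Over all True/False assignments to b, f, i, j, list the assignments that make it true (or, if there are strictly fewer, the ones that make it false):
is false only for:
  b=False, f=False, i=True, j=True;
  b=False, f=True, i=True, j=True;
  b=True, f=False, i=True, j=False;
  b=True, f=False, i=True, j=True;
  b=True, f=True, i=True, j=True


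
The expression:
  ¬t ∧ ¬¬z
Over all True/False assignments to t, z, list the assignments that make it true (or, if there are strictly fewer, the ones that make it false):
is true only for:
  t=False, z=True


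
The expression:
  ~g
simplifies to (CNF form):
~g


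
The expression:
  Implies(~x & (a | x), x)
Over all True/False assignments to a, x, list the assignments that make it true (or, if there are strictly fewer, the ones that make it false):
is false only for:
  a=True, x=False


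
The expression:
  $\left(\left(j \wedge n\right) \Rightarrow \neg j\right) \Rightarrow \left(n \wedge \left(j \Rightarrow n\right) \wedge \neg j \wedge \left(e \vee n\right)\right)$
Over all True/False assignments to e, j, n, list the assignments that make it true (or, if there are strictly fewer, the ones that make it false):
is true only for:
  e=False, j=False, n=True;
  e=False, j=True, n=True;
  e=True, j=False, n=True;
  e=True, j=True, n=True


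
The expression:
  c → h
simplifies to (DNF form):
h ∨ ¬c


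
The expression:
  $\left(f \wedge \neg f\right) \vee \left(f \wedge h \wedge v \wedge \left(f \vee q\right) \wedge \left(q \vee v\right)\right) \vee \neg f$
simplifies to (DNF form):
$\left(h \wedge v\right) \vee \neg f$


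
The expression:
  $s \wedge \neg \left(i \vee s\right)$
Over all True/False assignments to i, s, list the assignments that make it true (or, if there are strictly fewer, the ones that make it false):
is never true.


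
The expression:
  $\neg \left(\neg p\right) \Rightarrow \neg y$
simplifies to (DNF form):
$\neg p \vee \neg y$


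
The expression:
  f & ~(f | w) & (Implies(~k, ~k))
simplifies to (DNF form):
False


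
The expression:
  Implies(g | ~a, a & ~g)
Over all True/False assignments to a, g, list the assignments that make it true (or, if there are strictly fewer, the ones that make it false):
is true only for:
  a=True, g=False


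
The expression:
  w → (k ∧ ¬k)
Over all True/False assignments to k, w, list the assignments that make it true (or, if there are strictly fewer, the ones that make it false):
is true only for:
  k=False, w=False;
  k=True, w=False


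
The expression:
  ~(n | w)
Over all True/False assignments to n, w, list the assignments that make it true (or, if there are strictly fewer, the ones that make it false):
is true only for:
  n=False, w=False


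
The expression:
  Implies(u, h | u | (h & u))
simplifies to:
True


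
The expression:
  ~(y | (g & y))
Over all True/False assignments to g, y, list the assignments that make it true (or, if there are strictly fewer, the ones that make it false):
is true only for:
  g=False, y=False;
  g=True, y=False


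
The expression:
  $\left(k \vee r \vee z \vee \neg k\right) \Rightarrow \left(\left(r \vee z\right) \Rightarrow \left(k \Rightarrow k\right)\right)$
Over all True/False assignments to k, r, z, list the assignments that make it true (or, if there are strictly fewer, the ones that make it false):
is always true.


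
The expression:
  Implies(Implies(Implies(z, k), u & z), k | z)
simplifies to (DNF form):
True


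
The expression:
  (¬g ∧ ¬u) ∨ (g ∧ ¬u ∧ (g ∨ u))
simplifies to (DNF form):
¬u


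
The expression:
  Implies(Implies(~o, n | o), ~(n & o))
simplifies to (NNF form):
~n | ~o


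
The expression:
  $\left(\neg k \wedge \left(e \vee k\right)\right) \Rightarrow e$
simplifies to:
$\text{True}$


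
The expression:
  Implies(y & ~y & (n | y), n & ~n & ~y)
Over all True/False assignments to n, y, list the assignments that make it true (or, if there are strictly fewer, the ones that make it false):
is always true.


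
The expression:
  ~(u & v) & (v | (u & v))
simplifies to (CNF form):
v & ~u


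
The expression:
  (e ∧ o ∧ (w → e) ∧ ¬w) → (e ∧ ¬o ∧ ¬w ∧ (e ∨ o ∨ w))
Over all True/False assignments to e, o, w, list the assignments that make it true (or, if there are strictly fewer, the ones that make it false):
is false only for:
  e=True, o=True, w=False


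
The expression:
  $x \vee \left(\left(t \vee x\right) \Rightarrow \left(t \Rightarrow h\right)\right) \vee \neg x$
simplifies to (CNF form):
$\text{True}$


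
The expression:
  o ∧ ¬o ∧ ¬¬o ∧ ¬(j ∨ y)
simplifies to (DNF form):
False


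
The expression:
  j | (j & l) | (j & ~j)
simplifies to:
j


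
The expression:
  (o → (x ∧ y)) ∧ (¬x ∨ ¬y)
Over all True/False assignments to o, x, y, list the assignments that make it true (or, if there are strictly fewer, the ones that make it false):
is true only for:
  o=False, x=False, y=False;
  o=False, x=False, y=True;
  o=False, x=True, y=False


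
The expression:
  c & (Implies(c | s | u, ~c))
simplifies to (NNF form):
False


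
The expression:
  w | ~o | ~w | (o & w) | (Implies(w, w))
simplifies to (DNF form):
True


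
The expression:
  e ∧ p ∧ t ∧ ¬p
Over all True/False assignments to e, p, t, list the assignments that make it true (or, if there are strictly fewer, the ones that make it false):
is never true.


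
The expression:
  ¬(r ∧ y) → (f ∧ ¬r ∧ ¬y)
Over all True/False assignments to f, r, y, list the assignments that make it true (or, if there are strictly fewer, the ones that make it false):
is true only for:
  f=False, r=True, y=True;
  f=True, r=False, y=False;
  f=True, r=True, y=True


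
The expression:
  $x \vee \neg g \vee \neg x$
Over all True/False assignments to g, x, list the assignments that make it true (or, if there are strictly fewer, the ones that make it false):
is always true.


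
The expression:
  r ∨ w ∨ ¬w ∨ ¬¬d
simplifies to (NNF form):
True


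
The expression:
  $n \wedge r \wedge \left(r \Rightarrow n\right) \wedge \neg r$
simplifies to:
$\text{False}$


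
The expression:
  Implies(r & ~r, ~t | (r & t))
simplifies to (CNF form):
True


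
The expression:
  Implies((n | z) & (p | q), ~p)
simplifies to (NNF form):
~p | (~n & ~z)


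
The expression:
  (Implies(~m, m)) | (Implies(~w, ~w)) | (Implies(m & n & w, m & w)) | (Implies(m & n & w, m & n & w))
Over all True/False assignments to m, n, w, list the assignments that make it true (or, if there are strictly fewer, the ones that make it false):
is always true.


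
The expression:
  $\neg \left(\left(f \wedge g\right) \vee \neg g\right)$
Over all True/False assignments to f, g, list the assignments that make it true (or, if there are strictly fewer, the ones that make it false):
is true only for:
  f=False, g=True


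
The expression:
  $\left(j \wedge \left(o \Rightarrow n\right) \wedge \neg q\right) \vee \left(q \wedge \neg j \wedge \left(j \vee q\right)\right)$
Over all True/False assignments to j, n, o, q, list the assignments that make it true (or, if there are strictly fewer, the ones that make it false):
is true only for:
  j=False, n=False, o=False, q=True;
  j=False, n=False, o=True, q=True;
  j=False, n=True, o=False, q=True;
  j=False, n=True, o=True, q=True;
  j=True, n=False, o=False, q=False;
  j=True, n=True, o=False, q=False;
  j=True, n=True, o=True, q=False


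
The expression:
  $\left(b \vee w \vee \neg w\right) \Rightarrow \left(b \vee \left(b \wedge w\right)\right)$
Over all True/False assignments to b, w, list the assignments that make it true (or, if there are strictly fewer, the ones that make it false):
is true only for:
  b=True, w=False;
  b=True, w=True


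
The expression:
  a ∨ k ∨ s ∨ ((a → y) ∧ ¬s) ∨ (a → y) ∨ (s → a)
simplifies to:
True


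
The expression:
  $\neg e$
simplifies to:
$\neg e$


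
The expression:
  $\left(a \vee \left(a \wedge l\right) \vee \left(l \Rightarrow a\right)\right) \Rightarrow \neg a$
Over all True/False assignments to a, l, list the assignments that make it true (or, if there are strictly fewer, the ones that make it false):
is true only for:
  a=False, l=False;
  a=False, l=True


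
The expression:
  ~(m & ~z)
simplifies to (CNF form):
z | ~m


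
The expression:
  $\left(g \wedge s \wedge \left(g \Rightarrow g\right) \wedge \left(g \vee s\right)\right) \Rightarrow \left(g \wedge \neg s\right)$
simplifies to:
$\neg g \vee \neg s$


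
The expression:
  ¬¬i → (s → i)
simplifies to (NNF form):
True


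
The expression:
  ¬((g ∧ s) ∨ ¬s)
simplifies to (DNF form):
s ∧ ¬g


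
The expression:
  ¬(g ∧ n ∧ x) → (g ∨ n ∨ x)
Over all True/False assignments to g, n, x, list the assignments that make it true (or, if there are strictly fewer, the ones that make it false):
is false only for:
  g=False, n=False, x=False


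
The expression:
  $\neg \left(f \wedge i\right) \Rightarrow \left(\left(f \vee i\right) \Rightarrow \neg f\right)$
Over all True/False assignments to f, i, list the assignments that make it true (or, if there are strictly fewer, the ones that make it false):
is false only for:
  f=True, i=False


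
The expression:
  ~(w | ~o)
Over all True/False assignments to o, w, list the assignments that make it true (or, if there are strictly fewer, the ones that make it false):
is true only for:
  o=True, w=False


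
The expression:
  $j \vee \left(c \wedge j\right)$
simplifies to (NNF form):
$j$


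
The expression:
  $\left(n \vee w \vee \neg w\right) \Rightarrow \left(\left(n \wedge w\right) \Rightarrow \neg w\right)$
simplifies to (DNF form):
$\neg n \vee \neg w$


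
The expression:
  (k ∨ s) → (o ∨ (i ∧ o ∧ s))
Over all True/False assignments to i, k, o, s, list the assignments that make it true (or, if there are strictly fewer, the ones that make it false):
is false only for:
  i=False, k=False, o=False, s=True;
  i=False, k=True, o=False, s=False;
  i=False, k=True, o=False, s=True;
  i=True, k=False, o=False, s=True;
  i=True, k=True, o=False, s=False;
  i=True, k=True, o=False, s=True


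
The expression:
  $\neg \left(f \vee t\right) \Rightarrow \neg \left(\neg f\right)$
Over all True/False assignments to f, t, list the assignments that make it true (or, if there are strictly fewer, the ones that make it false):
is false only for:
  f=False, t=False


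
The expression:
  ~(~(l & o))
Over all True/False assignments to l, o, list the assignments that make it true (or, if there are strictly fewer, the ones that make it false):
is true only for:
  l=True, o=True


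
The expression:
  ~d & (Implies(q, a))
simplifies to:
~d & (a | ~q)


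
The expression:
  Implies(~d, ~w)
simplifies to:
d | ~w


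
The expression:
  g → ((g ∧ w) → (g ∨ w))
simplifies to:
True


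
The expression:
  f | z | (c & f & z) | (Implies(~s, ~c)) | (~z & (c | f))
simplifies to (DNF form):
True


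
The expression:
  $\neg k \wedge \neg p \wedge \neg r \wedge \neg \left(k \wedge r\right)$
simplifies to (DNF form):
$\neg k \wedge \neg p \wedge \neg r$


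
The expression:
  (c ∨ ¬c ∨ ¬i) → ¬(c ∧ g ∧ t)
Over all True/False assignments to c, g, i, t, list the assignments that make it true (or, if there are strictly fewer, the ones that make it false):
is false only for:
  c=True, g=True, i=False, t=True;
  c=True, g=True, i=True, t=True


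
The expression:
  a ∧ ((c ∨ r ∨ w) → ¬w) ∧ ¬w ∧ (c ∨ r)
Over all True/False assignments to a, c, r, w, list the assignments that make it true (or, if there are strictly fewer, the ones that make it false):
is true only for:
  a=True, c=False, r=True, w=False;
  a=True, c=True, r=False, w=False;
  a=True, c=True, r=True, w=False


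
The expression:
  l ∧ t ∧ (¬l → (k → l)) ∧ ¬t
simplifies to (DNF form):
False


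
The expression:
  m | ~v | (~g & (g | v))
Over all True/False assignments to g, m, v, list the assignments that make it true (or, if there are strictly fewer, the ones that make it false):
is false only for:
  g=True, m=False, v=True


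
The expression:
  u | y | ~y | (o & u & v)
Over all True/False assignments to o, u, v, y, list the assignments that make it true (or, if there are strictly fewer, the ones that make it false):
is always true.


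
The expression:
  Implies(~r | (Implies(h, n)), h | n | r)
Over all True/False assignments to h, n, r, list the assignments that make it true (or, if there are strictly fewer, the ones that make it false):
is false only for:
  h=False, n=False, r=False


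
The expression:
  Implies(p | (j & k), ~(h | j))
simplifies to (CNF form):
(~h | ~p) & (~j | ~k) & (~j | ~p)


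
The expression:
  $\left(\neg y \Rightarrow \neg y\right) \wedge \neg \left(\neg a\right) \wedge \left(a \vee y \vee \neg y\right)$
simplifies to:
$a$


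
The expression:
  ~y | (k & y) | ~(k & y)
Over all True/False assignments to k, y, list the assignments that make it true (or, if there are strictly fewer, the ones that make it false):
is always true.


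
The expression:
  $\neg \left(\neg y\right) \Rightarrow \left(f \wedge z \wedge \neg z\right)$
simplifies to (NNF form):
$\neg y$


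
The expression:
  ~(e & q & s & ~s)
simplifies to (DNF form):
True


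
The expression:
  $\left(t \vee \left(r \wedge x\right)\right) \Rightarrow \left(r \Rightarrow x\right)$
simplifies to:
$x \vee \neg r \vee \neg t$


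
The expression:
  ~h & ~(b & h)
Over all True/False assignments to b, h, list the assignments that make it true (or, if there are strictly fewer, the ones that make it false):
is true only for:
  b=False, h=False;
  b=True, h=False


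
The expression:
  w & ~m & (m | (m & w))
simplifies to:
False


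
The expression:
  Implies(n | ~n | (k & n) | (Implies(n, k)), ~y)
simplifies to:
~y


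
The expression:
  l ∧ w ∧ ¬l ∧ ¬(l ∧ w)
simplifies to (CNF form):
False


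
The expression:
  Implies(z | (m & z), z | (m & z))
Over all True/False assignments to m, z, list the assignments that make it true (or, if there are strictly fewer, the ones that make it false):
is always true.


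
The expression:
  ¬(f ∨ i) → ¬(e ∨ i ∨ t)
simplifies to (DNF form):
f ∨ i ∨ (¬e ∧ ¬t)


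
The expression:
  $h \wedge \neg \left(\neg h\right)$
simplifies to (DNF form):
$h$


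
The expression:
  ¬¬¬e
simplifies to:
¬e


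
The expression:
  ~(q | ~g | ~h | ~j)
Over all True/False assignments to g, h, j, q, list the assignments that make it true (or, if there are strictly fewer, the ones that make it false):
is true only for:
  g=True, h=True, j=True, q=False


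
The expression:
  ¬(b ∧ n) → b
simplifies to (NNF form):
b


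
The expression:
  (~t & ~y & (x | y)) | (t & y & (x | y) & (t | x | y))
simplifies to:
(t & y) | (x & ~t & ~y)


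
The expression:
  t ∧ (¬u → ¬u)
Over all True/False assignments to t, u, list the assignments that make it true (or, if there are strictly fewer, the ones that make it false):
is true only for:
  t=True, u=False;
  t=True, u=True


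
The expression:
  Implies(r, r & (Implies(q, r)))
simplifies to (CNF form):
True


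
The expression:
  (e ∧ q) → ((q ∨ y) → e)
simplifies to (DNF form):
True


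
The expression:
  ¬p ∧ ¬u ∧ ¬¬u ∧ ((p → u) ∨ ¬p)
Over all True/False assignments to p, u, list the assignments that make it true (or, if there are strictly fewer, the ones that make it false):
is never true.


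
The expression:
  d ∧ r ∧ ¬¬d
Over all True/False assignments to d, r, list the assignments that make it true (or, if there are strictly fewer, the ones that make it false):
is true only for:
  d=True, r=True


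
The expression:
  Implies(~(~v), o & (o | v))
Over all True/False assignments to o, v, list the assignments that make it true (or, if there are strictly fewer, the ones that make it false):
is false only for:
  o=False, v=True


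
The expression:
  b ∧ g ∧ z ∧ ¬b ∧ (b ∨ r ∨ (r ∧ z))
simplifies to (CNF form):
False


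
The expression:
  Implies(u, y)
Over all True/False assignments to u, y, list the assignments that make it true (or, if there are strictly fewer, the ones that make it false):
is false only for:
  u=True, y=False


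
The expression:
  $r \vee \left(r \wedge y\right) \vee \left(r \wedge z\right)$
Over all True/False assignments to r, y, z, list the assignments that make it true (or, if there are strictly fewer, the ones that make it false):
is true only for:
  r=True, y=False, z=False;
  r=True, y=False, z=True;
  r=True, y=True, z=False;
  r=True, y=True, z=True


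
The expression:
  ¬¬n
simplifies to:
n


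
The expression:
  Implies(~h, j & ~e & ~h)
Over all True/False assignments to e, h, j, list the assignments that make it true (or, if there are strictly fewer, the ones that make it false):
is false only for:
  e=False, h=False, j=False;
  e=True, h=False, j=False;
  e=True, h=False, j=True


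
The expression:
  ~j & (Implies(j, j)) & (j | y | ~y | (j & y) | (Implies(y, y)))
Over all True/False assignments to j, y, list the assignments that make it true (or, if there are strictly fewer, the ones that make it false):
is true only for:
  j=False, y=False;
  j=False, y=True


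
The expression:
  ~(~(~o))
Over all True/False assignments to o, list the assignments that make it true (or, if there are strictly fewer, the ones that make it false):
is true only for:
  o=False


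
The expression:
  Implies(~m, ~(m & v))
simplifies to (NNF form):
True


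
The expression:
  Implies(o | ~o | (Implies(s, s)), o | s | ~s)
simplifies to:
True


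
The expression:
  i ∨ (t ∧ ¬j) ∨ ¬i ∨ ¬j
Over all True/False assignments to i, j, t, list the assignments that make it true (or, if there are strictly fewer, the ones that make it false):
is always true.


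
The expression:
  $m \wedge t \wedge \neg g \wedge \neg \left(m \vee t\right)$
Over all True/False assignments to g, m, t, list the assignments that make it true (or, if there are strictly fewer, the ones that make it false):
is never true.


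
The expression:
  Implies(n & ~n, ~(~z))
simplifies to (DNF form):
True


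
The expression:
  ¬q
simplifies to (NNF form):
¬q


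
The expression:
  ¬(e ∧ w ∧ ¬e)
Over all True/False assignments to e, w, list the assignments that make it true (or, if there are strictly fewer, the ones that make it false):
is always true.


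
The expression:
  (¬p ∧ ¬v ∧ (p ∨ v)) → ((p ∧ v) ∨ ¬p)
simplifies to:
True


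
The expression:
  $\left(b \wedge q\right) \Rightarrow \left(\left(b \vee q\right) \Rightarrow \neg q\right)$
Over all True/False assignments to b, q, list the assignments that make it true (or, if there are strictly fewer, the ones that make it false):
is false only for:
  b=True, q=True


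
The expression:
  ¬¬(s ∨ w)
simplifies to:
s ∨ w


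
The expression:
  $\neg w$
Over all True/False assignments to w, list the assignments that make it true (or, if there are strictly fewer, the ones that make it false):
is true only for:
  w=False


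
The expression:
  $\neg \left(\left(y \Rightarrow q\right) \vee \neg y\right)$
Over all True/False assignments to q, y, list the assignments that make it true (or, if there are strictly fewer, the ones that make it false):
is true only for:
  q=False, y=True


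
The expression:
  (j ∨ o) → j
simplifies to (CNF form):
j ∨ ¬o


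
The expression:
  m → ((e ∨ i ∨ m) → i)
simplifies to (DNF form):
i ∨ ¬m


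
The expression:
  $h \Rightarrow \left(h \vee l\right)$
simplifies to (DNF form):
$\text{True}$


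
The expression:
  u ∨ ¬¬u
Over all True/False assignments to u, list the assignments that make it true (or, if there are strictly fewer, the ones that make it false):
is true only for:
  u=True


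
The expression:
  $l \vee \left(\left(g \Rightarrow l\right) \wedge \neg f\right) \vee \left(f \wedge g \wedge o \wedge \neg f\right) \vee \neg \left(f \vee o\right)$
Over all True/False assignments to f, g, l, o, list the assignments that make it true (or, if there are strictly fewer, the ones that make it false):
is false only for:
  f=False, g=True, l=False, o=True;
  f=True, g=False, l=False, o=False;
  f=True, g=False, l=False, o=True;
  f=True, g=True, l=False, o=False;
  f=True, g=True, l=False, o=True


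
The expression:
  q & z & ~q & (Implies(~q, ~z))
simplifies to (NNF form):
False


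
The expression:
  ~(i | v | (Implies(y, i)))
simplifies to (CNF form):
y & ~i & ~v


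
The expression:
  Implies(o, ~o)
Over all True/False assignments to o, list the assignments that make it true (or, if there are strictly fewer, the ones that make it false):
is true only for:
  o=False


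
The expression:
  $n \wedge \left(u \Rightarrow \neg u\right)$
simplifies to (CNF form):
$n \wedge \neg u$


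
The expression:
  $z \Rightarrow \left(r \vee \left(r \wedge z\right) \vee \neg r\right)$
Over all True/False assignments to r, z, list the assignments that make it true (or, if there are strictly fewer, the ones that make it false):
is always true.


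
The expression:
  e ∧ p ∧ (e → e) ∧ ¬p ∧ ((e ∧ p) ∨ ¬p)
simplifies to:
False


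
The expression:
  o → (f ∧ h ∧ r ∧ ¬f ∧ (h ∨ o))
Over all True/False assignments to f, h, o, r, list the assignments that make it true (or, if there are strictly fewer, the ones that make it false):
is true only for:
  f=False, h=False, o=False, r=False;
  f=False, h=False, o=False, r=True;
  f=False, h=True, o=False, r=False;
  f=False, h=True, o=False, r=True;
  f=True, h=False, o=False, r=False;
  f=True, h=False, o=False, r=True;
  f=True, h=True, o=False, r=False;
  f=True, h=True, o=False, r=True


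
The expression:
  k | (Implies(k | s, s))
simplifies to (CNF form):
True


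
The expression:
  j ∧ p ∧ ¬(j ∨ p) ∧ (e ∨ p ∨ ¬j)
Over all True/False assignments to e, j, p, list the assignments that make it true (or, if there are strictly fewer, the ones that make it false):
is never true.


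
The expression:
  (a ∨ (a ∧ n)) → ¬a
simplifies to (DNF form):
¬a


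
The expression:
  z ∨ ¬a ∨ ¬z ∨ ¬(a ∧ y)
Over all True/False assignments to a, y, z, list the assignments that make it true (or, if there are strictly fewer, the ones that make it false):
is always true.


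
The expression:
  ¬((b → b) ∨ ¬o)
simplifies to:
False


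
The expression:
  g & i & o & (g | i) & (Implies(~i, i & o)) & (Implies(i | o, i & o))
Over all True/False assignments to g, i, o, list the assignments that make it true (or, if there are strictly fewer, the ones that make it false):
is true only for:
  g=True, i=True, o=True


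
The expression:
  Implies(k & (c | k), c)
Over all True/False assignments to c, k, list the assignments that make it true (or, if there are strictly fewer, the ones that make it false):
is false only for:
  c=False, k=True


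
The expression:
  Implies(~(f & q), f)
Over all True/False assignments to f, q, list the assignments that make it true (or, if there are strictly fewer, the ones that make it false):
is true only for:
  f=True, q=False;
  f=True, q=True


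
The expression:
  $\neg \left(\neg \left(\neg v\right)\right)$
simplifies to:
$\neg v$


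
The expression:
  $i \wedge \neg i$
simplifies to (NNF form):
$\text{False}$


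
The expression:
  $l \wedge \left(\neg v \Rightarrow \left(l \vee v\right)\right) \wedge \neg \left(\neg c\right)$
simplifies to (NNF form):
$c \wedge l$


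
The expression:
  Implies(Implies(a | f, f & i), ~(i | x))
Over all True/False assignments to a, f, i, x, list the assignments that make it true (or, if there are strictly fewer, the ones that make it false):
is false only for:
  a=False, f=False, i=False, x=True;
  a=False, f=False, i=True, x=False;
  a=False, f=False, i=True, x=True;
  a=False, f=True, i=True, x=False;
  a=False, f=True, i=True, x=True;
  a=True, f=True, i=True, x=False;
  a=True, f=True, i=True, x=True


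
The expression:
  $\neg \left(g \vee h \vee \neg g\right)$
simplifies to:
$\text{False}$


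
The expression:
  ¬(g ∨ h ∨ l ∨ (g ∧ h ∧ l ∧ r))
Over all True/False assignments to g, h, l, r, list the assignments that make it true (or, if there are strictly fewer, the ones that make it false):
is true only for:
  g=False, h=False, l=False, r=False;
  g=False, h=False, l=False, r=True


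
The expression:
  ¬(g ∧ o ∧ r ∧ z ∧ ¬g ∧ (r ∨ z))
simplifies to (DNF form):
True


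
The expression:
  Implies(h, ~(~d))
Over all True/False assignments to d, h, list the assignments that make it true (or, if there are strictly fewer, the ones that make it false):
is false only for:
  d=False, h=True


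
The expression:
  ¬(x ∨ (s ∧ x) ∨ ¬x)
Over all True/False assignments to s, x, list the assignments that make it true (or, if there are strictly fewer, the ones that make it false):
is never true.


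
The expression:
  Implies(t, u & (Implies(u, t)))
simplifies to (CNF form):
u | ~t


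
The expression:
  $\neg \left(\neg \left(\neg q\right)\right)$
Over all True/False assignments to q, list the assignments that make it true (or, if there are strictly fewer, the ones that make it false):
is true only for:
  q=False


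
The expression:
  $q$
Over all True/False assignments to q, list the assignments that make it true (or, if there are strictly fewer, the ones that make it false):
is true only for:
  q=True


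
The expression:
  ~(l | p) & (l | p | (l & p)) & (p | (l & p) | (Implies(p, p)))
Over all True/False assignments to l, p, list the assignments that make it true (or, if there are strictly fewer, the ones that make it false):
is never true.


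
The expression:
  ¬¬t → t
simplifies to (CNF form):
True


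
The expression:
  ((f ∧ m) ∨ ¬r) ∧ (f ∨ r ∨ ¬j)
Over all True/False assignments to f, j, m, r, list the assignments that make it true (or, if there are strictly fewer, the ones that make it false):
is true only for:
  f=False, j=False, m=False, r=False;
  f=False, j=False, m=True, r=False;
  f=True, j=False, m=False, r=False;
  f=True, j=False, m=True, r=False;
  f=True, j=False, m=True, r=True;
  f=True, j=True, m=False, r=False;
  f=True, j=True, m=True, r=False;
  f=True, j=True, m=True, r=True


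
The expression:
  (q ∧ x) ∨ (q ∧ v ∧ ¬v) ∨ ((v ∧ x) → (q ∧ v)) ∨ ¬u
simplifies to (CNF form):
q ∨ ¬u ∨ ¬v ∨ ¬x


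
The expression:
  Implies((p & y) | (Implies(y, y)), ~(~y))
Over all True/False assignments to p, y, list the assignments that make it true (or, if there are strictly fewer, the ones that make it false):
is true only for:
  p=False, y=True;
  p=True, y=True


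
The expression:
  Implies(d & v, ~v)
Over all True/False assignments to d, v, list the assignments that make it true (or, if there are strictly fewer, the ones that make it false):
is false only for:
  d=True, v=True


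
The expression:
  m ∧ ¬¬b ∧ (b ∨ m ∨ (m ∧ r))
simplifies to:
b ∧ m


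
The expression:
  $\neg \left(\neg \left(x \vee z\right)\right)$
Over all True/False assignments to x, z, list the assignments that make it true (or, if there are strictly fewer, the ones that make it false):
is false only for:
  x=False, z=False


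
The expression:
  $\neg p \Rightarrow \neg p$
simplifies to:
$\text{True}$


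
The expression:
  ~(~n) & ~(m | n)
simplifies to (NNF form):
False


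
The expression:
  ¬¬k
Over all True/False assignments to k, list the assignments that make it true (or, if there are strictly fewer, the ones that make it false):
is true only for:
  k=True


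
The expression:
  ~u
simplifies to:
~u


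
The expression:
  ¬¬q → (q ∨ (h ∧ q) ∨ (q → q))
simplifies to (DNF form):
True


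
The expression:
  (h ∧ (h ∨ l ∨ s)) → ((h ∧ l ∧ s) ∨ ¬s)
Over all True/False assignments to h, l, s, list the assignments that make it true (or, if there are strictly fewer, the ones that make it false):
is false only for:
  h=True, l=False, s=True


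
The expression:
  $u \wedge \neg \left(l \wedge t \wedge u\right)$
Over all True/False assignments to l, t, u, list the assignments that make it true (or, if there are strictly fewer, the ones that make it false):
is true only for:
  l=False, t=False, u=True;
  l=False, t=True, u=True;
  l=True, t=False, u=True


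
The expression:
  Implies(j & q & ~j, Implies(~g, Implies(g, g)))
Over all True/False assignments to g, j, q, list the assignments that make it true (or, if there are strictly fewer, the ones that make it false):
is always true.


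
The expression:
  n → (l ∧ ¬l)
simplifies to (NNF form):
¬n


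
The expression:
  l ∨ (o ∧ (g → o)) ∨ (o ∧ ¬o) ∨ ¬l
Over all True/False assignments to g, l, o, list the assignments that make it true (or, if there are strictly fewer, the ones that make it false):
is always true.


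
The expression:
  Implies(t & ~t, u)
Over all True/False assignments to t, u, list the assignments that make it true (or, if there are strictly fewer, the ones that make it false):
is always true.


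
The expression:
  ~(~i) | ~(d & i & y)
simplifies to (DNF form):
True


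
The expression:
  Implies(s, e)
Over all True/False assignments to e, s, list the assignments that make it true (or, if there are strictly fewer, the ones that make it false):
is false only for:
  e=False, s=True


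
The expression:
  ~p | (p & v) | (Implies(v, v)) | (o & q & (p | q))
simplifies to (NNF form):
True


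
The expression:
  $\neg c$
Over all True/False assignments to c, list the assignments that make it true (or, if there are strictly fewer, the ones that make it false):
is true only for:
  c=False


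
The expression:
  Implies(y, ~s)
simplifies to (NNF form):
~s | ~y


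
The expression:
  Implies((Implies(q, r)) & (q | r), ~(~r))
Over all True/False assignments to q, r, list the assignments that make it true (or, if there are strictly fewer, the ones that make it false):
is always true.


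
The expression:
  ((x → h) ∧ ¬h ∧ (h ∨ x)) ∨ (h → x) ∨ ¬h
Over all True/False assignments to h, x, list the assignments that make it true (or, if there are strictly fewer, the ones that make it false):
is false only for:
  h=True, x=False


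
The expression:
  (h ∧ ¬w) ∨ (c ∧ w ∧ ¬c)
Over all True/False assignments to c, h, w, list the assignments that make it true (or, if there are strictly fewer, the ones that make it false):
is true only for:
  c=False, h=True, w=False;
  c=True, h=True, w=False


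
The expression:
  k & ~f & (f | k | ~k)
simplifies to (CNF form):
k & ~f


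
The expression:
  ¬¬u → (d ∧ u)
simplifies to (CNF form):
d ∨ ¬u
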